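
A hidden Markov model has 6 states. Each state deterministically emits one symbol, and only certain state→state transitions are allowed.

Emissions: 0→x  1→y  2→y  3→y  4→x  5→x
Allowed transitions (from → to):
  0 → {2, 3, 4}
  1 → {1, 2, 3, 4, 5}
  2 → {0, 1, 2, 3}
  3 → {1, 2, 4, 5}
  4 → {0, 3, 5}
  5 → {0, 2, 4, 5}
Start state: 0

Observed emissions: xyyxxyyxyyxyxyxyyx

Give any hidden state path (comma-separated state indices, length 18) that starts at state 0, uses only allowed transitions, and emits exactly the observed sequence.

0,3,1,5,0,3,2,0,2,3,5,2,0,3,5,2,2,0

  pos 0: x in {0,4,5}, choose 0; start
  pos 1: y in {1,2,3}, choose 3; 0->3 ok
  pos 2: y in {1,2,3}, choose 1; 3->1 ok
  pos 3: x in {0,4,5}, choose 5; 1->5 ok
  pos 4: x in {0,4,5}, choose 0; 5->0 ok
  pos 5: y in {1,2,3}, choose 3; 0->3 ok
  pos 6: y in {1,2,3}, choose 2; 3->2 ok
  pos 7: x in {0,4,5}, choose 0; 2->0 ok
  pos 8: y in {1,2,3}, choose 2; 0->2 ok
  pos 9: y in {1,2,3}, choose 3; 2->3 ok
  pos 10: x in {0,4,5}, choose 5; 3->5 ok
  pos 11: y in {1,2,3}, choose 2; 5->2 ok
  pos 12: x in {0,4,5}, choose 0; 2->0 ok
  pos 13: y in {1,2,3}, choose 3; 0->3 ok
  pos 14: x in {0,4,5}, choose 5; 3->5 ok
  pos 15: y in {1,2,3}, choose 2; 5->2 ok
  pos 16: y in {1,2,3}, choose 2; 2->2 ok
  pos 17: x in {0,4,5}, choose 0; 2->0 ok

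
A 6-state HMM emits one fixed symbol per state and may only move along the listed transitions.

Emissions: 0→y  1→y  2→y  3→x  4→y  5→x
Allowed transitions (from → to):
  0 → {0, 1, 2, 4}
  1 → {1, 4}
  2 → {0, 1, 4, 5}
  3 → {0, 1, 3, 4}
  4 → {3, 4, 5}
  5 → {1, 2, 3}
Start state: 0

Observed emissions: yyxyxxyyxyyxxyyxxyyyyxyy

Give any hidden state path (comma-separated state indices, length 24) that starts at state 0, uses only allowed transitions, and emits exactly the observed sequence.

  0: obs=y cand={0,1,2,4} pick 0 [start]
  1: obs=y cand={0,1,2,4} pick 4 [0->4 ok]
  2: obs=x cand={3,5} pick 3 [4->3 ok]
  3: obs=y cand={0,1,2,4} pick 4 [3->4 ok]
  4: obs=x cand={3,5} pick 5 [4->5 ok]
  5: obs=x cand={3,5} pick 3 [5->3 ok]
  6: obs=y cand={0,1,2,4} pick 4 [3->4 ok]
  7: obs=y cand={0,1,2,4} pick 4 [4->4 ok]
  8: obs=x cand={3,5} pick 3 [4->3 ok]
  9: obs=y cand={0,1,2,4} pick 4 [3->4 ok]
  10: obs=y cand={0,1,2,4} pick 4 [4->4 ok]
  11: obs=x cand={3,5} pick 3 [4->3 ok]
  12: obs=x cand={3,5} pick 3 [3->3 ok]
  13: obs=y cand={0,1,2,4} pick 1 [3->1 ok]
  14: obs=y cand={0,1,2,4} pick 4 [1->4 ok]
  15: obs=x cand={3,5} pick 3 [4->3 ok]
  16: obs=x cand={3,5} pick 3 [3->3 ok]
  17: obs=y cand={0,1,2,4} pick 1 [3->1 ok]
  18: obs=y cand={0,1,2,4} pick 1 [1->1 ok]
  19: obs=y cand={0,1,2,4} pick 1 [1->1 ok]
  20: obs=y cand={0,1,2,4} pick 4 [1->4 ok]
  21: obs=x cand={3,5} pick 5 [4->5 ok]
  22: obs=y cand={0,1,2,4} pick 1 [5->1 ok]
  23: obs=y cand={0,1,2,4} pick 4 [1->4 ok]

0,4,3,4,5,3,4,4,3,4,4,3,3,1,4,3,3,1,1,1,4,5,1,4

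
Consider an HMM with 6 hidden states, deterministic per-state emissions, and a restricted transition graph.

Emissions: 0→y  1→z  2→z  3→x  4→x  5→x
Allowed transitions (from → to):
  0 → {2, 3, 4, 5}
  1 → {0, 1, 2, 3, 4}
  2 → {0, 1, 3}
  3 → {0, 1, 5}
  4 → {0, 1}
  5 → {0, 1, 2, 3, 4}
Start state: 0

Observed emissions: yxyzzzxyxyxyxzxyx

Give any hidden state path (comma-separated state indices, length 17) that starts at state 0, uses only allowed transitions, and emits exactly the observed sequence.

  pos 0: y in {0}, choose 0; start
  pos 1: x in {3,4,5}, choose 3; 0->3 ok
  pos 2: y in {0}, choose 0; 3->0 ok
  pos 3: z in {1,2}, choose 2; 0->2 ok
  pos 4: z in {1,2}, choose 1; 2->1 ok
  pos 5: z in {1,2}, choose 2; 1->2 ok
  pos 6: x in {3,4,5}, choose 3; 2->3 ok
  pos 7: y in {0}, choose 0; 3->0 ok
  pos 8: x in {3,4,5}, choose 4; 0->4 ok
  pos 9: y in {0}, choose 0; 4->0 ok
  pos 10: x in {3,4,5}, choose 3; 0->3 ok
  pos 11: y in {0}, choose 0; 3->0 ok
  pos 12: x in {3,4,5}, choose 4; 0->4 ok
  pos 13: z in {1,2}, choose 1; 4->1 ok
  pos 14: x in {3,4,5}, choose 3; 1->3 ok
  pos 15: y in {0}, choose 0; 3->0 ok
  pos 16: x in {3,4,5}, choose 4; 0->4 ok

0,3,0,2,1,2,3,0,4,0,3,0,4,1,3,0,4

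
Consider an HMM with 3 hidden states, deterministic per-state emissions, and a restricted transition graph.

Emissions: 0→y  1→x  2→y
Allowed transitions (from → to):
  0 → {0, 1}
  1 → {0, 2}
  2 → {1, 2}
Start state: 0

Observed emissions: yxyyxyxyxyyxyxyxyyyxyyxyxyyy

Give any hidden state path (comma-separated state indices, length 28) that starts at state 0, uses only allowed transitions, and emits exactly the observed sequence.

0,1,0,0,1,2,1,2,1,0,0,1,0,1,2,1,0,0,0,1,2,2,1,2,1,2,2,2

  [0] y  {0,2}  => 0  start
  [1] x  {1}  => 1  0->1 ok
  [2] y  {0,2}  => 0  1->0 ok
  [3] y  {0,2}  => 0  0->0 ok
  [4] x  {1}  => 1  0->1 ok
  [5] y  {0,2}  => 2  1->2 ok
  [6] x  {1}  => 1  2->1 ok
  [7] y  {0,2}  => 2  1->2 ok
  [8] x  {1}  => 1  2->1 ok
  [9] y  {0,2}  => 0  1->0 ok
  [10] y  {0,2}  => 0  0->0 ok
  [11] x  {1}  => 1  0->1 ok
  [12] y  {0,2}  => 0  1->0 ok
  [13] x  {1}  => 1  0->1 ok
  [14] y  {0,2}  => 2  1->2 ok
  [15] x  {1}  => 1  2->1 ok
  [16] y  {0,2}  => 0  1->0 ok
  [17] y  {0,2}  => 0  0->0 ok
  [18] y  {0,2}  => 0  0->0 ok
  [19] x  {1}  => 1  0->1 ok
  [20] y  {0,2}  => 2  1->2 ok
  [21] y  {0,2}  => 2  2->2 ok
  [22] x  {1}  => 1  2->1 ok
  [23] y  {0,2}  => 2  1->2 ok
  [24] x  {1}  => 1  2->1 ok
  [25] y  {0,2}  => 2  1->2 ok
  [26] y  {0,2}  => 2  2->2 ok
  [27] y  {0,2}  => 2  2->2 ok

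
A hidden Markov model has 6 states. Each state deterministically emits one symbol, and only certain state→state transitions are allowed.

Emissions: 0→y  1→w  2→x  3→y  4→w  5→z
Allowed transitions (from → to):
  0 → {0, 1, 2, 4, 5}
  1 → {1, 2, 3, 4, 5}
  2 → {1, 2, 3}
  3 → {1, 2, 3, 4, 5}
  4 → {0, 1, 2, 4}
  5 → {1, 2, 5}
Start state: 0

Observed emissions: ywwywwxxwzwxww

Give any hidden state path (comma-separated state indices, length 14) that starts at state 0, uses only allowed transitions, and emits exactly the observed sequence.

  t0 'y' -> {0,3}, take 0 (start)
  t1 'w' -> {1,4}, take 4 (0->4 ok)
  t2 'w' -> {1,4}, take 4 (4->4 ok)
  t3 'y' -> {0,3}, take 0 (4->0 ok)
  t4 'w' -> {1,4}, take 4 (0->4 ok)
  t5 'w' -> {1,4}, take 4 (4->4 ok)
  t6 'x' -> {2}, take 2 (4->2 ok)
  t7 'x' -> {2}, take 2 (2->2 ok)
  t8 'w' -> {1,4}, take 1 (2->1 ok)
  t9 'z' -> {5}, take 5 (1->5 ok)
  t10 'w' -> {1,4}, take 1 (5->1 ok)
  t11 'x' -> {2}, take 2 (1->2 ok)
  t12 'w' -> {1,4}, take 1 (2->1 ok)
  t13 'w' -> {1,4}, take 1 (1->1 ok)

0,4,4,0,4,4,2,2,1,5,1,2,1,1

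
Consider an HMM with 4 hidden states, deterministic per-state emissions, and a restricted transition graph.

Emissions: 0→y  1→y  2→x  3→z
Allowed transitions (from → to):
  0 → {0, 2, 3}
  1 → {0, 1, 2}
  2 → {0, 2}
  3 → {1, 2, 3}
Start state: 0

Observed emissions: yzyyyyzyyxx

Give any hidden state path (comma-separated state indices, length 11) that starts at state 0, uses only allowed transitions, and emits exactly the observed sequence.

0,3,1,1,0,0,3,1,1,2,2

  t0 'y' -> {0,1}, take 0 (start)
  t1 'z' -> {3}, take 3 (0->3 ok)
  t2 'y' -> {0,1}, take 1 (3->1 ok)
  t3 'y' -> {0,1}, take 1 (1->1 ok)
  t4 'y' -> {0,1}, take 0 (1->0 ok)
  t5 'y' -> {0,1}, take 0 (0->0 ok)
  t6 'z' -> {3}, take 3 (0->3 ok)
  t7 'y' -> {0,1}, take 1 (3->1 ok)
  t8 'y' -> {0,1}, take 1 (1->1 ok)
  t9 'x' -> {2}, take 2 (1->2 ok)
  t10 'x' -> {2}, take 2 (2->2 ok)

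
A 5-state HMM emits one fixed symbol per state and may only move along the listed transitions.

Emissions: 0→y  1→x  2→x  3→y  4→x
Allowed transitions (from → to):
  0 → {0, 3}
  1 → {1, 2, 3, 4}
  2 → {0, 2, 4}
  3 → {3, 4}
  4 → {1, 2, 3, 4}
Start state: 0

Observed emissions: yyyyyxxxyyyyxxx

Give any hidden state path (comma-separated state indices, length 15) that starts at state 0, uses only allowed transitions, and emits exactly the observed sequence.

0,3,3,3,3,4,1,2,0,3,3,3,4,1,4

  [0] y  {0,3}  => 0  start
  [1] y  {0,3}  => 3  0->3 ok
  [2] y  {0,3}  => 3  3->3 ok
  [3] y  {0,3}  => 3  3->3 ok
  [4] y  {0,3}  => 3  3->3 ok
  [5] x  {1,2,4}  => 4  3->4 ok
  [6] x  {1,2,4}  => 1  4->1 ok
  [7] x  {1,2,4}  => 2  1->2 ok
  [8] y  {0,3}  => 0  2->0 ok
  [9] y  {0,3}  => 3  0->3 ok
  [10] y  {0,3}  => 3  3->3 ok
  [11] y  {0,3}  => 3  3->3 ok
  [12] x  {1,2,4}  => 4  3->4 ok
  [13] x  {1,2,4}  => 1  4->1 ok
  [14] x  {1,2,4}  => 4  1->4 ok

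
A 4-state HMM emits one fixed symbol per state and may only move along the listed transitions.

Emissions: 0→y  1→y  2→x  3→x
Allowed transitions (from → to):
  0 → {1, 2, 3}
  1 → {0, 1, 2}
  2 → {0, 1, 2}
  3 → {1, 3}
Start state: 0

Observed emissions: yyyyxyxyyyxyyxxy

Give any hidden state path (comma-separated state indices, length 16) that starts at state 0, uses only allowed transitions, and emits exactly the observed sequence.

0,1,1,1,2,1,2,0,1,0,2,1,0,3,3,1

  0: obs=y cand={0,1} pick 0 [start]
  1: obs=y cand={0,1} pick 1 [0->1 ok]
  2: obs=y cand={0,1} pick 1 [1->1 ok]
  3: obs=y cand={0,1} pick 1 [1->1 ok]
  4: obs=x cand={2,3} pick 2 [1->2 ok]
  5: obs=y cand={0,1} pick 1 [2->1 ok]
  6: obs=x cand={2,3} pick 2 [1->2 ok]
  7: obs=y cand={0,1} pick 0 [2->0 ok]
  8: obs=y cand={0,1} pick 1 [0->1 ok]
  9: obs=y cand={0,1} pick 0 [1->0 ok]
  10: obs=x cand={2,3} pick 2 [0->2 ok]
  11: obs=y cand={0,1} pick 1 [2->1 ok]
  12: obs=y cand={0,1} pick 0 [1->0 ok]
  13: obs=x cand={2,3} pick 3 [0->3 ok]
  14: obs=x cand={2,3} pick 3 [3->3 ok]
  15: obs=y cand={0,1} pick 1 [3->1 ok]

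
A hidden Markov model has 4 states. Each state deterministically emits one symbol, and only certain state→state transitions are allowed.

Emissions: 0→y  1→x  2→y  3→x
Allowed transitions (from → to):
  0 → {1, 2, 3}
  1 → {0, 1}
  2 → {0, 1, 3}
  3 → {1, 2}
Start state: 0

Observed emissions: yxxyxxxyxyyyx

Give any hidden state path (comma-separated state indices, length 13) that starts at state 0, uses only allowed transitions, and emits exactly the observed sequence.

0,1,1,0,3,1,1,0,3,2,0,2,1

  t0 'y' -> {0,2}, take 0 (start)
  t1 'x' -> {1,3}, take 1 (0->1 ok)
  t2 'x' -> {1,3}, take 1 (1->1 ok)
  t3 'y' -> {0,2}, take 0 (1->0 ok)
  t4 'x' -> {1,3}, take 3 (0->3 ok)
  t5 'x' -> {1,3}, take 1 (3->1 ok)
  t6 'x' -> {1,3}, take 1 (1->1 ok)
  t7 'y' -> {0,2}, take 0 (1->0 ok)
  t8 'x' -> {1,3}, take 3 (0->3 ok)
  t9 'y' -> {0,2}, take 2 (3->2 ok)
  t10 'y' -> {0,2}, take 0 (2->0 ok)
  t11 'y' -> {0,2}, take 2 (0->2 ok)
  t12 'x' -> {1,3}, take 1 (2->1 ok)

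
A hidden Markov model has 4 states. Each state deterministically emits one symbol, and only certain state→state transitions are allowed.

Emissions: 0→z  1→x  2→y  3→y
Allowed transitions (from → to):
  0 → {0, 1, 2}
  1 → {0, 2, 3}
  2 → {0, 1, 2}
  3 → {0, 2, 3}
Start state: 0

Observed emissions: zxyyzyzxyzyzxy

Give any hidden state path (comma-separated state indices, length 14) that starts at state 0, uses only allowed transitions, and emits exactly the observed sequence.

  pos 0: z in {0}, choose 0; start
  pos 1: x in {1}, choose 1; 0->1 ok
  pos 2: y in {2,3}, choose 3; 1->3 ok
  pos 3: y in {2,3}, choose 3; 3->3 ok
  pos 4: z in {0}, choose 0; 3->0 ok
  pos 5: y in {2,3}, choose 2; 0->2 ok
  pos 6: z in {0}, choose 0; 2->0 ok
  pos 7: x in {1}, choose 1; 0->1 ok
  pos 8: y in {2,3}, choose 3; 1->3 ok
  pos 9: z in {0}, choose 0; 3->0 ok
  pos 10: y in {2,3}, choose 2; 0->2 ok
  pos 11: z in {0}, choose 0; 2->0 ok
  pos 12: x in {1}, choose 1; 0->1 ok
  pos 13: y in {2,3}, choose 3; 1->3 ok

0,1,3,3,0,2,0,1,3,0,2,0,1,3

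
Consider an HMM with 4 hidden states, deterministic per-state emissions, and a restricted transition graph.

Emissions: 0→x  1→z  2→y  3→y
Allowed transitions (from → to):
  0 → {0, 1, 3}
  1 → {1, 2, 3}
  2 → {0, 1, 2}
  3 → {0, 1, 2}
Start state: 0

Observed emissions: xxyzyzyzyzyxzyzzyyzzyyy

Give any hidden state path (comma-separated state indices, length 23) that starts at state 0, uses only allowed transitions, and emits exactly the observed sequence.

  pos 0: x in {0}, choose 0; start
  pos 1: x in {0}, choose 0; 0->0 ok
  pos 2: y in {2,3}, choose 3; 0->3 ok
  pos 3: z in {1}, choose 1; 3->1 ok
  pos 4: y in {2,3}, choose 3; 1->3 ok
  pos 5: z in {1}, choose 1; 3->1 ok
  pos 6: y in {2,3}, choose 3; 1->3 ok
  pos 7: z in {1}, choose 1; 3->1 ok
  pos 8: y in {2,3}, choose 2; 1->2 ok
  pos 9: z in {1}, choose 1; 2->1 ok
  pos 10: y in {2,3}, choose 3; 1->3 ok
  pos 11: x in {0}, choose 0; 3->0 ok
  pos 12: z in {1}, choose 1; 0->1 ok
  pos 13: y in {2,3}, choose 2; 1->2 ok
  pos 14: z in {1}, choose 1; 2->1 ok
  pos 15: z in {1}, choose 1; 1->1 ok
  pos 16: y in {2,3}, choose 3; 1->3 ok
  pos 17: y in {2,3}, choose 2; 3->2 ok
  pos 18: z in {1}, choose 1; 2->1 ok
  pos 19: z in {1}, choose 1; 1->1 ok
  pos 20: y in {2,3}, choose 2; 1->2 ok
  pos 21: y in {2,3}, choose 2; 2->2 ok
  pos 22: y in {2,3}, choose 2; 2->2 ok

0,0,3,1,3,1,3,1,2,1,3,0,1,2,1,1,3,2,1,1,2,2,2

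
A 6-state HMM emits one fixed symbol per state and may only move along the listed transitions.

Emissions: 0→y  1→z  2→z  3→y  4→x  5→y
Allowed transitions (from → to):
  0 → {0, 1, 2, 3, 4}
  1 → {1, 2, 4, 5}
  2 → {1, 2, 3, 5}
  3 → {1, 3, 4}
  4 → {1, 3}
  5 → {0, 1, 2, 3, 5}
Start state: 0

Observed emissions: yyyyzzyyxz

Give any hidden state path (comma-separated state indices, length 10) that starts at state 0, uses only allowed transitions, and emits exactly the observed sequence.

0,3,3,3,1,1,5,3,4,1

  0: obs=y cand={0,3,5} pick 0 [start]
  1: obs=y cand={0,3,5} pick 3 [0->3 ok]
  2: obs=y cand={0,3,5} pick 3 [3->3 ok]
  3: obs=y cand={0,3,5} pick 3 [3->3 ok]
  4: obs=z cand={1,2} pick 1 [3->1 ok]
  5: obs=z cand={1,2} pick 1 [1->1 ok]
  6: obs=y cand={0,3,5} pick 5 [1->5 ok]
  7: obs=y cand={0,3,5} pick 3 [5->3 ok]
  8: obs=x cand={4} pick 4 [3->4 ok]
  9: obs=z cand={1,2} pick 1 [4->1 ok]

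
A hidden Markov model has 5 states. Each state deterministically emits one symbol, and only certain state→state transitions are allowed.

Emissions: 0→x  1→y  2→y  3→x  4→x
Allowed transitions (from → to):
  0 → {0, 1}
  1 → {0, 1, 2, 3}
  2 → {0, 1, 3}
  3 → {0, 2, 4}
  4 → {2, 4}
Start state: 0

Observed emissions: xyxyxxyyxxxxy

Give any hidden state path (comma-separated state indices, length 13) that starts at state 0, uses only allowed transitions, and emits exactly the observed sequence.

  t0 'x' -> {0,3,4}, take 0 (start)
  t1 'y' -> {1,2}, take 1 (0->1 ok)
  t2 'x' -> {0,3,4}, take 0 (1->0 ok)
  t3 'y' -> {1,2}, take 1 (0->1 ok)
  t4 'x' -> {0,3,4}, take 0 (1->0 ok)
  t5 'x' -> {0,3,4}, take 0 (0->0 ok)
  t6 'y' -> {1,2}, take 1 (0->1 ok)
  t7 'y' -> {1,2}, take 1 (1->1 ok)
  t8 'x' -> {0,3,4}, take 3 (1->3 ok)
  t9 'x' -> {0,3,4}, take 4 (3->4 ok)
  t10 'x' -> {0,3,4}, take 4 (4->4 ok)
  t11 'x' -> {0,3,4}, take 4 (4->4 ok)
  t12 'y' -> {1,2}, take 2 (4->2 ok)

0,1,0,1,0,0,1,1,3,4,4,4,2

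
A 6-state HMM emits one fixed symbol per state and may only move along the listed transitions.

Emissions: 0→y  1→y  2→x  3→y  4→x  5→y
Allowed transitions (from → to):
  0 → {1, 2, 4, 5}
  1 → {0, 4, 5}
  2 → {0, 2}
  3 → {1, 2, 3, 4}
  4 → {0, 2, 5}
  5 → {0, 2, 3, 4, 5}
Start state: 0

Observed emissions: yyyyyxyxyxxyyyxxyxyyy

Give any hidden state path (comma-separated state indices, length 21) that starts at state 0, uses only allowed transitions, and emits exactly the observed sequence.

  [0] y  {0,1,3,5}  => 0  start
  [1] y  {0,1,3,5}  => 1  0->1 ok
  [2] y  {0,1,3,5}  => 0  1->0 ok
  [3] y  {0,1,3,5}  => 1  0->1 ok
  [4] y  {0,1,3,5}  => 0  1->0 ok
  [5] x  {2,4}  => 4  0->4 ok
  [6] y  {0,1,3,5}  => 0  4->0 ok
  [7] x  {2,4}  => 2  0->2 ok
  [8] y  {0,1,3,5}  => 0  2->0 ok
  [9] x  {2,4}  => 4  0->4 ok
  [10] x  {2,4}  => 2  4->2 ok
  [11] y  {0,1,3,5}  => 0  2->0 ok
  [12] y  {0,1,3,5}  => 5  0->5 ok
  [13] y  {0,1,3,5}  => 0  5->0 ok
  [14] x  {2,4}  => 2  0->2 ok
  [15] x  {2,4}  => 2  2->2 ok
  [16] y  {0,1,3,5}  => 0  2->0 ok
  [17] x  {2,4}  => 2  0->2 ok
  [18] y  {0,1,3,5}  => 0  2->0 ok
  [19] y  {0,1,3,5}  => 5  0->5 ok
  [20] y  {0,1,3,5}  => 0  5->0 ok

0,1,0,1,0,4,0,2,0,4,2,0,5,0,2,2,0,2,0,5,0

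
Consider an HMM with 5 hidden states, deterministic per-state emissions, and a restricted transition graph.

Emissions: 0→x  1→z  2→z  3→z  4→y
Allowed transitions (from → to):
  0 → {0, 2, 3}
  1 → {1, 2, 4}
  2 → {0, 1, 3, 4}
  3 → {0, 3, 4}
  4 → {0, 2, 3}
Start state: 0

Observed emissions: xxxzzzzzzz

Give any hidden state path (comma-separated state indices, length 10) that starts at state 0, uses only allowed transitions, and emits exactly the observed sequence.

0,0,0,2,1,2,1,2,1,1

  [0] x  {0}  => 0  start
  [1] x  {0}  => 0  0->0 ok
  [2] x  {0}  => 0  0->0 ok
  [3] z  {1,2,3}  => 2  0->2 ok
  [4] z  {1,2,3}  => 1  2->1 ok
  [5] z  {1,2,3}  => 2  1->2 ok
  [6] z  {1,2,3}  => 1  2->1 ok
  [7] z  {1,2,3}  => 2  1->2 ok
  [8] z  {1,2,3}  => 1  2->1 ok
  [9] z  {1,2,3}  => 1  1->1 ok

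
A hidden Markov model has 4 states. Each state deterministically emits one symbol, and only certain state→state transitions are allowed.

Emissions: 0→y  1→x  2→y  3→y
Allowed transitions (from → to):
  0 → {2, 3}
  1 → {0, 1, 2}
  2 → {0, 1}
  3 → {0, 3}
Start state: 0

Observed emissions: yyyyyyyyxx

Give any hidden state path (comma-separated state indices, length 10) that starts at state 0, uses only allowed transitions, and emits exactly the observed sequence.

0,3,0,2,0,3,0,2,1,1

  0: obs=y cand={0,2,3} pick 0 [start]
  1: obs=y cand={0,2,3} pick 3 [0->3 ok]
  2: obs=y cand={0,2,3} pick 0 [3->0 ok]
  3: obs=y cand={0,2,3} pick 2 [0->2 ok]
  4: obs=y cand={0,2,3} pick 0 [2->0 ok]
  5: obs=y cand={0,2,3} pick 3 [0->3 ok]
  6: obs=y cand={0,2,3} pick 0 [3->0 ok]
  7: obs=y cand={0,2,3} pick 2 [0->2 ok]
  8: obs=x cand={1} pick 1 [2->1 ok]
  9: obs=x cand={1} pick 1 [1->1 ok]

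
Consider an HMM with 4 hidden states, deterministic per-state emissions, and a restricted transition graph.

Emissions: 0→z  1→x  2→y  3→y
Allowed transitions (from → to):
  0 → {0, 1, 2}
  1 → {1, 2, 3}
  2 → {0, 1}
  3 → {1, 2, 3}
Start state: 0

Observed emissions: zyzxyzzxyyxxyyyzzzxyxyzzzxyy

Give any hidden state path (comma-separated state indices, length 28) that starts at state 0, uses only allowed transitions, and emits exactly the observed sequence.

0,2,0,1,2,0,0,1,3,3,1,1,3,3,2,0,0,0,1,3,1,2,0,0,0,1,3,3

  t0 'z' -> {0}, take 0 (start)
  t1 'y' -> {2,3}, take 2 (0->2 ok)
  t2 'z' -> {0}, take 0 (2->0 ok)
  t3 'x' -> {1}, take 1 (0->1 ok)
  t4 'y' -> {2,3}, take 2 (1->2 ok)
  t5 'z' -> {0}, take 0 (2->0 ok)
  t6 'z' -> {0}, take 0 (0->0 ok)
  t7 'x' -> {1}, take 1 (0->1 ok)
  t8 'y' -> {2,3}, take 3 (1->3 ok)
  t9 'y' -> {2,3}, take 3 (3->3 ok)
  t10 'x' -> {1}, take 1 (3->1 ok)
  t11 'x' -> {1}, take 1 (1->1 ok)
  t12 'y' -> {2,3}, take 3 (1->3 ok)
  t13 'y' -> {2,3}, take 3 (3->3 ok)
  t14 'y' -> {2,3}, take 2 (3->2 ok)
  t15 'z' -> {0}, take 0 (2->0 ok)
  t16 'z' -> {0}, take 0 (0->0 ok)
  t17 'z' -> {0}, take 0 (0->0 ok)
  t18 'x' -> {1}, take 1 (0->1 ok)
  t19 'y' -> {2,3}, take 3 (1->3 ok)
  t20 'x' -> {1}, take 1 (3->1 ok)
  t21 'y' -> {2,3}, take 2 (1->2 ok)
  t22 'z' -> {0}, take 0 (2->0 ok)
  t23 'z' -> {0}, take 0 (0->0 ok)
  t24 'z' -> {0}, take 0 (0->0 ok)
  t25 'x' -> {1}, take 1 (0->1 ok)
  t26 'y' -> {2,3}, take 3 (1->3 ok)
  t27 'y' -> {2,3}, take 3 (3->3 ok)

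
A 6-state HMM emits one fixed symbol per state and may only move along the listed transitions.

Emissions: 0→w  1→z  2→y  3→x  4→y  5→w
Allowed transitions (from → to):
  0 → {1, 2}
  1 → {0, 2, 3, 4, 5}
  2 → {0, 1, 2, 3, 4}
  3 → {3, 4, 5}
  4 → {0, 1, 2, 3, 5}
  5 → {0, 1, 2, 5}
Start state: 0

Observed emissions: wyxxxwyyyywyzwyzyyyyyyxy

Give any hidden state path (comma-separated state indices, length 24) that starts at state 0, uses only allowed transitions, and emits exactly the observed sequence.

0,2,3,3,3,5,2,2,2,2,0,2,1,0,2,1,2,2,4,2,2,2,3,4

  pos 0: w in {0,5}, choose 0; start
  pos 1: y in {2,4}, choose 2; 0->2 ok
  pos 2: x in {3}, choose 3; 2->3 ok
  pos 3: x in {3}, choose 3; 3->3 ok
  pos 4: x in {3}, choose 3; 3->3 ok
  pos 5: w in {0,5}, choose 5; 3->5 ok
  pos 6: y in {2,4}, choose 2; 5->2 ok
  pos 7: y in {2,4}, choose 2; 2->2 ok
  pos 8: y in {2,4}, choose 2; 2->2 ok
  pos 9: y in {2,4}, choose 2; 2->2 ok
  pos 10: w in {0,5}, choose 0; 2->0 ok
  pos 11: y in {2,4}, choose 2; 0->2 ok
  pos 12: z in {1}, choose 1; 2->1 ok
  pos 13: w in {0,5}, choose 0; 1->0 ok
  pos 14: y in {2,4}, choose 2; 0->2 ok
  pos 15: z in {1}, choose 1; 2->1 ok
  pos 16: y in {2,4}, choose 2; 1->2 ok
  pos 17: y in {2,4}, choose 2; 2->2 ok
  pos 18: y in {2,4}, choose 4; 2->4 ok
  pos 19: y in {2,4}, choose 2; 4->2 ok
  pos 20: y in {2,4}, choose 2; 2->2 ok
  pos 21: y in {2,4}, choose 2; 2->2 ok
  pos 22: x in {3}, choose 3; 2->3 ok
  pos 23: y in {2,4}, choose 4; 3->4 ok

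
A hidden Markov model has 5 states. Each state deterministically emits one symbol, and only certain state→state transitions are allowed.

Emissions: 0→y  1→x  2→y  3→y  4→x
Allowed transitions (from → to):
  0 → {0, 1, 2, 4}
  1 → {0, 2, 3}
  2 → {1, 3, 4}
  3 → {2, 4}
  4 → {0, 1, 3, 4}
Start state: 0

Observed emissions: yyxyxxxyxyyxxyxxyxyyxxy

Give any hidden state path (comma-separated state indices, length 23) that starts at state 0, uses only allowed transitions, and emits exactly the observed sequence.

  0: obs=y cand={0,2,3} pick 0 [start]
  1: obs=y cand={0,2,3} pick 0 [0->0 ok]
  2: obs=x cand={1,4} pick 1 [0->1 ok]
  3: obs=y cand={0,2,3} pick 3 [1->3 ok]
  4: obs=x cand={1,4} pick 4 [3->4 ok]
  5: obs=x cand={1,4} pick 4 [4->4 ok]
  6: obs=x cand={1,4} pick 1 [4->1 ok]
  7: obs=y cand={0,2,3} pick 2 [1->2 ok]
  8: obs=x cand={1,4} pick 1 [2->1 ok]
  9: obs=y cand={0,2,3} pick 0 [1->0 ok]
  10: obs=y cand={0,2,3} pick 0 [0->0 ok]
  11: obs=x cand={1,4} pick 4 [0->4 ok]
  12: obs=x cand={1,4} pick 1 [4->1 ok]
  13: obs=y cand={0,2,3} pick 3 [1->3 ok]
  14: obs=x cand={1,4} pick 4 [3->4 ok]
  15: obs=x cand={1,4} pick 4 [4->4 ok]
  16: obs=y cand={0,2,3} pick 0 [4->0 ok]
  17: obs=x cand={1,4} pick 4 [0->4 ok]
  18: obs=y cand={0,2,3} pick 3 [4->3 ok]
  19: obs=y cand={0,2,3} pick 2 [3->2 ok]
  20: obs=x cand={1,4} pick 4 [2->4 ok]
  21: obs=x cand={1,4} pick 1 [4->1 ok]
  22: obs=y cand={0,2,3} pick 0 [1->0 ok]

0,0,1,3,4,4,1,2,1,0,0,4,1,3,4,4,0,4,3,2,4,1,0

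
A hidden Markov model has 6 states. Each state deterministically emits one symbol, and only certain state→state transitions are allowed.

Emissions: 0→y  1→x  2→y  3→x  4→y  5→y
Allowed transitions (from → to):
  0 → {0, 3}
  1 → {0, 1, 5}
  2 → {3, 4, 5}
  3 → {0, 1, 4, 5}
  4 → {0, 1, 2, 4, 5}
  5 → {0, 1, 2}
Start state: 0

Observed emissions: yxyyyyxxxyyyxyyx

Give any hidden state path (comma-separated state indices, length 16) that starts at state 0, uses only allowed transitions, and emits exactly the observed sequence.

  pos 0: y in {0,2,4,5}, choose 0; start
  pos 1: x in {1,3}, choose 3; 0->3 ok
  pos 2: y in {0,2,4,5}, choose 5; 3->5 ok
  pos 3: y in {0,2,4,5}, choose 0; 5->0 ok
  pos 4: y in {0,2,4,5}, choose 0; 0->0 ok
  pos 5: y in {0,2,4,5}, choose 0; 0->0 ok
  pos 6: x in {1,3}, choose 3; 0->3 ok
  pos 7: x in {1,3}, choose 1; 3->1 ok
  pos 8: x in {1,3}, choose 1; 1->1 ok
  pos 9: y in {0,2,4,5}, choose 5; 1->5 ok
  pos 10: y in {0,2,4,5}, choose 0; 5->0 ok
  pos 11: y in {0,2,4,5}, choose 0; 0->0 ok
  pos 12: x in {1,3}, choose 3; 0->3 ok
  pos 13: y in {0,2,4,5}, choose 4; 3->4 ok
  pos 14: y in {0,2,4,5}, choose 0; 4->0 ok
  pos 15: x in {1,3}, choose 3; 0->3 ok

0,3,5,0,0,0,3,1,1,5,0,0,3,4,0,3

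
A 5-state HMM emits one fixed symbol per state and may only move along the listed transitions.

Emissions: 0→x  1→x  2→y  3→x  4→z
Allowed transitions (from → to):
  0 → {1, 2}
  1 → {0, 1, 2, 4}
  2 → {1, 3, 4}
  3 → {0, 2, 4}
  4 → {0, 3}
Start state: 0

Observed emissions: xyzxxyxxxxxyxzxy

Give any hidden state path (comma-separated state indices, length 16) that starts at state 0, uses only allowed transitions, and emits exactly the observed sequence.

0,2,4,3,0,2,1,1,1,0,1,2,1,4,0,2

  t0 'x' -> {0,1,3}, take 0 (start)
  t1 'y' -> {2}, take 2 (0->2 ok)
  t2 'z' -> {4}, take 4 (2->4 ok)
  t3 'x' -> {0,1,3}, take 3 (4->3 ok)
  t4 'x' -> {0,1,3}, take 0 (3->0 ok)
  t5 'y' -> {2}, take 2 (0->2 ok)
  t6 'x' -> {0,1,3}, take 1 (2->1 ok)
  t7 'x' -> {0,1,3}, take 1 (1->1 ok)
  t8 'x' -> {0,1,3}, take 1 (1->1 ok)
  t9 'x' -> {0,1,3}, take 0 (1->0 ok)
  t10 'x' -> {0,1,3}, take 1 (0->1 ok)
  t11 'y' -> {2}, take 2 (1->2 ok)
  t12 'x' -> {0,1,3}, take 1 (2->1 ok)
  t13 'z' -> {4}, take 4 (1->4 ok)
  t14 'x' -> {0,1,3}, take 0 (4->0 ok)
  t15 'y' -> {2}, take 2 (0->2 ok)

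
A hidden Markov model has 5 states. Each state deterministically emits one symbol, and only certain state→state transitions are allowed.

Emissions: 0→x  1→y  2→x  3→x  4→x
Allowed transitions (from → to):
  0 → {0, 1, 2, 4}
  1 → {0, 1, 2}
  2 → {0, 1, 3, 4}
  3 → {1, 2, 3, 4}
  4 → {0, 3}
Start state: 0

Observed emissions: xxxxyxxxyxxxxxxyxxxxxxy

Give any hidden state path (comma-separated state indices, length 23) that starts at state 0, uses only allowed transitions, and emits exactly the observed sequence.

  [0] x  {0,2,3,4}  => 0  start
  [1] x  {0,2,3,4}  => 2  0->2 ok
  [2] x  {0,2,3,4}  => 4  2->4 ok
  [3] x  {0,2,3,4}  => 0  4->0 ok
  [4] y  {1}  => 1  0->1 ok
  [5] x  {0,2,3,4}  => 2  1->2 ok
  [6] x  {0,2,3,4}  => 4  2->4 ok
  [7] x  {0,2,3,4}  => 3  4->3 ok
  [8] y  {1}  => 1  3->1 ok
  [9] x  {0,2,3,4}  => 2  1->2 ok
  [10] x  {0,2,3,4}  => 0  2->0 ok
  [11] x  {0,2,3,4}  => 2  0->2 ok
  [12] x  {0,2,3,4}  => 4  2->4 ok
  [13] x  {0,2,3,4}  => 0  4->0 ok
  [14] x  {0,2,3,4}  => 0  0->0 ok
  [15] y  {1}  => 1  0->1 ok
  [16] x  {0,2,3,4}  => 0  1->0 ok
  [17] x  {0,2,3,4}  => 2  0->2 ok
  [18] x  {0,2,3,4}  => 4  2->4 ok
  [19] x  {0,2,3,4}  => 3  4->3 ok
  [20] x  {0,2,3,4}  => 4  3->4 ok
  [21] x  {0,2,3,4}  => 3  4->3 ok
  [22] y  {1}  => 1  3->1 ok

0,2,4,0,1,2,4,3,1,2,0,2,4,0,0,1,0,2,4,3,4,3,1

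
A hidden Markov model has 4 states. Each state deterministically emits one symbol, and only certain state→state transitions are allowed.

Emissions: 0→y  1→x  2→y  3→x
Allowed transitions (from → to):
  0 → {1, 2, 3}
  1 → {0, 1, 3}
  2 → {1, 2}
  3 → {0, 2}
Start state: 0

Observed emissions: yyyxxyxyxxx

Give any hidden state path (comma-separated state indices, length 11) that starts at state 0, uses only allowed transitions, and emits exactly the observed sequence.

0,2,2,1,3,0,3,2,1,1,3

  [0] y  {0,2}  => 0  start
  [1] y  {0,2}  => 2  0->2 ok
  [2] y  {0,2}  => 2  2->2 ok
  [3] x  {1,3}  => 1  2->1 ok
  [4] x  {1,3}  => 3  1->3 ok
  [5] y  {0,2}  => 0  3->0 ok
  [6] x  {1,3}  => 3  0->3 ok
  [7] y  {0,2}  => 2  3->2 ok
  [8] x  {1,3}  => 1  2->1 ok
  [9] x  {1,3}  => 1  1->1 ok
  [10] x  {1,3}  => 3  1->3 ok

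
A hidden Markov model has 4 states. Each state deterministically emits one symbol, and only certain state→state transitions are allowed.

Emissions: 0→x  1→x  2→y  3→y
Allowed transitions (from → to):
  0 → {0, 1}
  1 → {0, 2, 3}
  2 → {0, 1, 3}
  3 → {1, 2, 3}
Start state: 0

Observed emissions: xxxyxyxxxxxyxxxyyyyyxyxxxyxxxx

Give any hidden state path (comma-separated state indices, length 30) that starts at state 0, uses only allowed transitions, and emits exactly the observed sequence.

0,0,1,3,1,2,0,0,0,0,1,2,1,0,1,3,3,2,3,3,1,3,1,0,1,2,1,0,0,1

  t0 'x' -> {0,1}, take 0 (start)
  t1 'x' -> {0,1}, take 0 (0->0 ok)
  t2 'x' -> {0,1}, take 1 (0->1 ok)
  t3 'y' -> {2,3}, take 3 (1->3 ok)
  t4 'x' -> {0,1}, take 1 (3->1 ok)
  t5 'y' -> {2,3}, take 2 (1->2 ok)
  t6 'x' -> {0,1}, take 0 (2->0 ok)
  t7 'x' -> {0,1}, take 0 (0->0 ok)
  t8 'x' -> {0,1}, take 0 (0->0 ok)
  t9 'x' -> {0,1}, take 0 (0->0 ok)
  t10 'x' -> {0,1}, take 1 (0->1 ok)
  t11 'y' -> {2,3}, take 2 (1->2 ok)
  t12 'x' -> {0,1}, take 1 (2->1 ok)
  t13 'x' -> {0,1}, take 0 (1->0 ok)
  t14 'x' -> {0,1}, take 1 (0->1 ok)
  t15 'y' -> {2,3}, take 3 (1->3 ok)
  t16 'y' -> {2,3}, take 3 (3->3 ok)
  t17 'y' -> {2,3}, take 2 (3->2 ok)
  t18 'y' -> {2,3}, take 3 (2->3 ok)
  t19 'y' -> {2,3}, take 3 (3->3 ok)
  t20 'x' -> {0,1}, take 1 (3->1 ok)
  t21 'y' -> {2,3}, take 3 (1->3 ok)
  t22 'x' -> {0,1}, take 1 (3->1 ok)
  t23 'x' -> {0,1}, take 0 (1->0 ok)
  t24 'x' -> {0,1}, take 1 (0->1 ok)
  t25 'y' -> {2,3}, take 2 (1->2 ok)
  t26 'x' -> {0,1}, take 1 (2->1 ok)
  t27 'x' -> {0,1}, take 0 (1->0 ok)
  t28 'x' -> {0,1}, take 0 (0->0 ok)
  t29 'x' -> {0,1}, take 1 (0->1 ok)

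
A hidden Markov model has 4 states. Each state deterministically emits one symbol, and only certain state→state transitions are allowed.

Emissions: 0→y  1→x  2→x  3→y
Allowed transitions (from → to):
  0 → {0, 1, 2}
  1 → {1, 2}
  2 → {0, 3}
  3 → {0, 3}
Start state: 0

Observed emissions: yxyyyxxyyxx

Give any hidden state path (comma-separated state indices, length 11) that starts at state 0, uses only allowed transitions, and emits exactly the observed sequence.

  0: obs=y cand={0,3} pick 0 [start]
  1: obs=x cand={1,2} pick 2 [0->2 ok]
  2: obs=y cand={0,3} pick 3 [2->3 ok]
  3: obs=y cand={0,3} pick 0 [3->0 ok]
  4: obs=y cand={0,3} pick 0 [0->0 ok]
  5: obs=x cand={1,2} pick 1 [0->1 ok]
  6: obs=x cand={1,2} pick 2 [1->2 ok]
  7: obs=y cand={0,3} pick 3 [2->3 ok]
  8: obs=y cand={0,3} pick 0 [3->0 ok]
  9: obs=x cand={1,2} pick 1 [0->1 ok]
  10: obs=x cand={1,2} pick 1 [1->1 ok]

0,2,3,0,0,1,2,3,0,1,1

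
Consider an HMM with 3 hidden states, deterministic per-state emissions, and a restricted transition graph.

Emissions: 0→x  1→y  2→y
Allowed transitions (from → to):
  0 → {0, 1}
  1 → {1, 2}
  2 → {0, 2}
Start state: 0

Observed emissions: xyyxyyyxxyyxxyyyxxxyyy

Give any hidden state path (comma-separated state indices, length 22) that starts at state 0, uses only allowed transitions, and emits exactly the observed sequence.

  t0 'x' -> {0}, take 0 (start)
  t1 'y' -> {1,2}, take 1 (0->1 ok)
  t2 'y' -> {1,2}, take 2 (1->2 ok)
  t3 'x' -> {0}, take 0 (2->0 ok)
  t4 'y' -> {1,2}, take 1 (0->1 ok)
  t5 'y' -> {1,2}, take 1 (1->1 ok)
  t6 'y' -> {1,2}, take 2 (1->2 ok)
  t7 'x' -> {0}, take 0 (2->0 ok)
  t8 'x' -> {0}, take 0 (0->0 ok)
  t9 'y' -> {1,2}, take 1 (0->1 ok)
  t10 'y' -> {1,2}, take 2 (1->2 ok)
  t11 'x' -> {0}, take 0 (2->0 ok)
  t12 'x' -> {0}, take 0 (0->0 ok)
  t13 'y' -> {1,2}, take 1 (0->1 ok)
  t14 'y' -> {1,2}, take 2 (1->2 ok)
  t15 'y' -> {1,2}, take 2 (2->2 ok)
  t16 'x' -> {0}, take 0 (2->0 ok)
  t17 'x' -> {0}, take 0 (0->0 ok)
  t18 'x' -> {0}, take 0 (0->0 ok)
  t19 'y' -> {1,2}, take 1 (0->1 ok)
  t20 'y' -> {1,2}, take 1 (1->1 ok)
  t21 'y' -> {1,2}, take 2 (1->2 ok)

0,1,2,0,1,1,2,0,0,1,2,0,0,1,2,2,0,0,0,1,1,2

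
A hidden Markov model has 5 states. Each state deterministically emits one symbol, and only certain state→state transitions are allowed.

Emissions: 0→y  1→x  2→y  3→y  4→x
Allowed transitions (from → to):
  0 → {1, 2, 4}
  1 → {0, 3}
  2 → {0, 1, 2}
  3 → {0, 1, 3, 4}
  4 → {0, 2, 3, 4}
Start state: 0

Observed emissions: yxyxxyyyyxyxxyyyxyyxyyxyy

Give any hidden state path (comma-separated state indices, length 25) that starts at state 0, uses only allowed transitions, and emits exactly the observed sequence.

  [0] y  {0,2,3}  => 0  start
  [1] x  {1,4}  => 1  0->1 ok
  [2] y  {0,2,3}  => 0  1->0 ok
  [3] x  {1,4}  => 4  0->4 ok
  [4] x  {1,4}  => 4  4->4 ok
  [5] y  {0,2,3}  => 3  4->3 ok
  [6] y  {0,2,3}  => 3  3->3 ok
  [7] y  {0,2,3}  => 3  3->3 ok
  [8] y  {0,2,3}  => 3  3->3 ok
  [9] x  {1,4}  => 1  3->1 ok
  [10] y  {0,2,3}  => 3  1->3 ok
  [11] x  {1,4}  => 4  3->4 ok
  [12] x  {1,4}  => 4  4->4 ok
  [13] y  {0,2,3}  => 2  4->2 ok
  [14] y  {0,2,3}  => 2  2->2 ok
  [15] y  {0,2,3}  => 2  2->2 ok
  [16] x  {1,4}  => 1  2->1 ok
  [17] y  {0,2,3}  => 0  1->0 ok
  [18] y  {0,2,3}  => 2  0->2 ok
  [19] x  {1,4}  => 1  2->1 ok
  [20] y  {0,2,3}  => 3  1->3 ok
  [21] y  {0,2,3}  => 3  3->3 ok
  [22] x  {1,4}  => 4  3->4 ok
  [23] y  {0,2,3}  => 0  4->0 ok
  [24] y  {0,2,3}  => 2  0->2 ok

0,1,0,4,4,3,3,3,3,1,3,4,4,2,2,2,1,0,2,1,3,3,4,0,2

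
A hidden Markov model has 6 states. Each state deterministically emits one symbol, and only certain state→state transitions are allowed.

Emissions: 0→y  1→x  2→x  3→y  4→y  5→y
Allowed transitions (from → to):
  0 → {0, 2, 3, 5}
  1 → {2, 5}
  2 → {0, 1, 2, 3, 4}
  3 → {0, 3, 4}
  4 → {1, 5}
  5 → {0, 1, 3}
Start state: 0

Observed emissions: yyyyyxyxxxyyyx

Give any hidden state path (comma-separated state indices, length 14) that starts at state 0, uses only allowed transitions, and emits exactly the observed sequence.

0,3,3,3,4,1,5,1,2,1,5,0,5,1

  [0] y  {0,3,4,5}  => 0  start
  [1] y  {0,3,4,5}  => 3  0->3 ok
  [2] y  {0,3,4,5}  => 3  3->3 ok
  [3] y  {0,3,4,5}  => 3  3->3 ok
  [4] y  {0,3,4,5}  => 4  3->4 ok
  [5] x  {1,2}  => 1  4->1 ok
  [6] y  {0,3,4,5}  => 5  1->5 ok
  [7] x  {1,2}  => 1  5->1 ok
  [8] x  {1,2}  => 2  1->2 ok
  [9] x  {1,2}  => 1  2->1 ok
  [10] y  {0,3,4,5}  => 5  1->5 ok
  [11] y  {0,3,4,5}  => 0  5->0 ok
  [12] y  {0,3,4,5}  => 5  0->5 ok
  [13] x  {1,2}  => 1  5->1 ok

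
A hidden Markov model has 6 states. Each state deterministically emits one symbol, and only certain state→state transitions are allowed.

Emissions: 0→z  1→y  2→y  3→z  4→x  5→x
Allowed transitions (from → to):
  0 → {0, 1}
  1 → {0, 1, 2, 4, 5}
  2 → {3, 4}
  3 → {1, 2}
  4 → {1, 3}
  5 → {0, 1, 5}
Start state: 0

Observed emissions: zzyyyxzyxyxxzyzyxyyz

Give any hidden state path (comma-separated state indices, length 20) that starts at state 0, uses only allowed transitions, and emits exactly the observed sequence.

0,0,1,1,2,4,3,2,4,1,5,5,0,1,0,1,5,1,2,3

  0: obs=z cand={0,3} pick 0 [start]
  1: obs=z cand={0,3} pick 0 [0->0 ok]
  2: obs=y cand={1,2} pick 1 [0->1 ok]
  3: obs=y cand={1,2} pick 1 [1->1 ok]
  4: obs=y cand={1,2} pick 2 [1->2 ok]
  5: obs=x cand={4,5} pick 4 [2->4 ok]
  6: obs=z cand={0,3} pick 3 [4->3 ok]
  7: obs=y cand={1,2} pick 2 [3->2 ok]
  8: obs=x cand={4,5} pick 4 [2->4 ok]
  9: obs=y cand={1,2} pick 1 [4->1 ok]
  10: obs=x cand={4,5} pick 5 [1->5 ok]
  11: obs=x cand={4,5} pick 5 [5->5 ok]
  12: obs=z cand={0,3} pick 0 [5->0 ok]
  13: obs=y cand={1,2} pick 1 [0->1 ok]
  14: obs=z cand={0,3} pick 0 [1->0 ok]
  15: obs=y cand={1,2} pick 1 [0->1 ok]
  16: obs=x cand={4,5} pick 5 [1->5 ok]
  17: obs=y cand={1,2} pick 1 [5->1 ok]
  18: obs=y cand={1,2} pick 2 [1->2 ok]
  19: obs=z cand={0,3} pick 3 [2->3 ok]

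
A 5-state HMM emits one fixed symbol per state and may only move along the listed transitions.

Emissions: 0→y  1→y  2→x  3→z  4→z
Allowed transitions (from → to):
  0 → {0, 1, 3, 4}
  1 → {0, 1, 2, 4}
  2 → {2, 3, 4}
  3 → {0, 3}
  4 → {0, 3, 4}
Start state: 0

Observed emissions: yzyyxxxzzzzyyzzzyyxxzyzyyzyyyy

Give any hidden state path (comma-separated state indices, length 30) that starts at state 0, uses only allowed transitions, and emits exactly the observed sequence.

0,3,0,1,2,2,2,4,4,3,3,0,1,4,4,3,0,1,2,2,3,0,3,0,0,4,0,1,1,0

  t0 'y' -> {0,1}, take 0 (start)
  t1 'z' -> {3,4}, take 3 (0->3 ok)
  t2 'y' -> {0,1}, take 0 (3->0 ok)
  t3 'y' -> {0,1}, take 1 (0->1 ok)
  t4 'x' -> {2}, take 2 (1->2 ok)
  t5 'x' -> {2}, take 2 (2->2 ok)
  t6 'x' -> {2}, take 2 (2->2 ok)
  t7 'z' -> {3,4}, take 4 (2->4 ok)
  t8 'z' -> {3,4}, take 4 (4->4 ok)
  t9 'z' -> {3,4}, take 3 (4->3 ok)
  t10 'z' -> {3,4}, take 3 (3->3 ok)
  t11 'y' -> {0,1}, take 0 (3->0 ok)
  t12 'y' -> {0,1}, take 1 (0->1 ok)
  t13 'z' -> {3,4}, take 4 (1->4 ok)
  t14 'z' -> {3,4}, take 4 (4->4 ok)
  t15 'z' -> {3,4}, take 3 (4->3 ok)
  t16 'y' -> {0,1}, take 0 (3->0 ok)
  t17 'y' -> {0,1}, take 1 (0->1 ok)
  t18 'x' -> {2}, take 2 (1->2 ok)
  t19 'x' -> {2}, take 2 (2->2 ok)
  t20 'z' -> {3,4}, take 3 (2->3 ok)
  t21 'y' -> {0,1}, take 0 (3->0 ok)
  t22 'z' -> {3,4}, take 3 (0->3 ok)
  t23 'y' -> {0,1}, take 0 (3->0 ok)
  t24 'y' -> {0,1}, take 0 (0->0 ok)
  t25 'z' -> {3,4}, take 4 (0->4 ok)
  t26 'y' -> {0,1}, take 0 (4->0 ok)
  t27 'y' -> {0,1}, take 1 (0->1 ok)
  t28 'y' -> {0,1}, take 1 (1->1 ok)
  t29 'y' -> {0,1}, take 0 (1->0 ok)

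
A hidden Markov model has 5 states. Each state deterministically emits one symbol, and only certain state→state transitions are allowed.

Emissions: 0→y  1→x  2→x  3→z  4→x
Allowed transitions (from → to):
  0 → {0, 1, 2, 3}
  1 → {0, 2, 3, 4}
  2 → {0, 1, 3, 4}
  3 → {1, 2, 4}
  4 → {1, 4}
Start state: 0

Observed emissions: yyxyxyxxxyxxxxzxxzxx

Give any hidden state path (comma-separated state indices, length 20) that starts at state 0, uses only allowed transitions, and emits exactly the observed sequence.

0,0,2,0,1,0,2,4,1,0,1,2,4,1,3,4,1,3,2,1

  [0] y  {0}  => 0  start
  [1] y  {0}  => 0  0->0 ok
  [2] x  {1,2,4}  => 2  0->2 ok
  [3] y  {0}  => 0  2->0 ok
  [4] x  {1,2,4}  => 1  0->1 ok
  [5] y  {0}  => 0  1->0 ok
  [6] x  {1,2,4}  => 2  0->2 ok
  [7] x  {1,2,4}  => 4  2->4 ok
  [8] x  {1,2,4}  => 1  4->1 ok
  [9] y  {0}  => 0  1->0 ok
  [10] x  {1,2,4}  => 1  0->1 ok
  [11] x  {1,2,4}  => 2  1->2 ok
  [12] x  {1,2,4}  => 4  2->4 ok
  [13] x  {1,2,4}  => 1  4->1 ok
  [14] z  {3}  => 3  1->3 ok
  [15] x  {1,2,4}  => 4  3->4 ok
  [16] x  {1,2,4}  => 1  4->1 ok
  [17] z  {3}  => 3  1->3 ok
  [18] x  {1,2,4}  => 2  3->2 ok
  [19] x  {1,2,4}  => 1  2->1 ok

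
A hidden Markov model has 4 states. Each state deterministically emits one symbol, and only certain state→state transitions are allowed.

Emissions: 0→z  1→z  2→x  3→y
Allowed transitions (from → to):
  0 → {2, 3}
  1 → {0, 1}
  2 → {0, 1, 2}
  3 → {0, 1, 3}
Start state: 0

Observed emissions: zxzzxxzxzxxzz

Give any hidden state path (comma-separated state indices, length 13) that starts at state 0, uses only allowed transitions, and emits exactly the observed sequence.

0,2,1,0,2,2,0,2,0,2,2,1,1

  pos 0: z in {0,1}, choose 0; start
  pos 1: x in {2}, choose 2; 0->2 ok
  pos 2: z in {0,1}, choose 1; 2->1 ok
  pos 3: z in {0,1}, choose 0; 1->0 ok
  pos 4: x in {2}, choose 2; 0->2 ok
  pos 5: x in {2}, choose 2; 2->2 ok
  pos 6: z in {0,1}, choose 0; 2->0 ok
  pos 7: x in {2}, choose 2; 0->2 ok
  pos 8: z in {0,1}, choose 0; 2->0 ok
  pos 9: x in {2}, choose 2; 0->2 ok
  pos 10: x in {2}, choose 2; 2->2 ok
  pos 11: z in {0,1}, choose 1; 2->1 ok
  pos 12: z in {0,1}, choose 1; 1->1 ok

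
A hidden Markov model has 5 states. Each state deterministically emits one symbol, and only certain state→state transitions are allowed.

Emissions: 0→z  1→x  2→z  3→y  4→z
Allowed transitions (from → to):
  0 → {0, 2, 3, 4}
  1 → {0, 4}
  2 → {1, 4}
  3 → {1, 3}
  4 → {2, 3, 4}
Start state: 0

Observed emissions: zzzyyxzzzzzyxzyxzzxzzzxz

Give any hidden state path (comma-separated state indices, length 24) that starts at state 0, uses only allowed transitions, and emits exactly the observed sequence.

  0: obs=z cand={0,2,4} pick 0 [start]
  1: obs=z cand={0,2,4} pick 4 [0->4 ok]
  2: obs=z cand={0,2,4} pick 4 [4->4 ok]
  3: obs=y cand={3} pick 3 [4->3 ok]
  4: obs=y cand={3} pick 3 [3->3 ok]
  5: obs=x cand={1} pick 1 [3->1 ok]
  6: obs=z cand={0,2,4} pick 4 [1->4 ok]
  7: obs=z cand={0,2,4} pick 4 [4->4 ok]
  8: obs=z cand={0,2,4} pick 2 [4->2 ok]
  9: obs=z cand={0,2,4} pick 4 [2->4 ok]
  10: obs=z cand={0,2,4} pick 4 [4->4 ok]
  11: obs=y cand={3} pick 3 [4->3 ok]
  12: obs=x cand={1} pick 1 [3->1 ok]
  13: obs=z cand={0,2,4} pick 0 [1->0 ok]
  14: obs=y cand={3} pick 3 [0->3 ok]
  15: obs=x cand={1} pick 1 [3->1 ok]
  16: obs=z cand={0,2,4} pick 4 [1->4 ok]
  17: obs=z cand={0,2,4} pick 2 [4->2 ok]
  18: obs=x cand={1} pick 1 [2->1 ok]
  19: obs=z cand={0,2,4} pick 0 [1->0 ok]
  20: obs=z cand={0,2,4} pick 4 [0->4 ok]
  21: obs=z cand={0,2,4} pick 2 [4->2 ok]
  22: obs=x cand={1} pick 1 [2->1 ok]
  23: obs=z cand={0,2,4} pick 0 [1->0 ok]

0,4,4,3,3,1,4,4,2,4,4,3,1,0,3,1,4,2,1,0,4,2,1,0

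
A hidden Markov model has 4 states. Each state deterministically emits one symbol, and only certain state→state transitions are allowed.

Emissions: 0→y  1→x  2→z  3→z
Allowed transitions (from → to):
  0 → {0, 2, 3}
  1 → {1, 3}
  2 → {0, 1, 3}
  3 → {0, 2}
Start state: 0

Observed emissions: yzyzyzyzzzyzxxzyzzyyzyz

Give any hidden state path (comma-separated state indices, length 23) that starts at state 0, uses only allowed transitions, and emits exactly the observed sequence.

  t0 'y' -> {0}, take 0 (start)
  t1 'z' -> {2,3}, take 3 (0->3 ok)
  t2 'y' -> {0}, take 0 (3->0 ok)
  t3 'z' -> {2,3}, take 3 (0->3 ok)
  t4 'y' -> {0}, take 0 (3->0 ok)
  t5 'z' -> {2,3}, take 3 (0->3 ok)
  t6 'y' -> {0}, take 0 (3->0 ok)
  t7 'z' -> {2,3}, take 2 (0->2 ok)
  t8 'z' -> {2,3}, take 3 (2->3 ok)
  t9 'z' -> {2,3}, take 2 (3->2 ok)
  t10 'y' -> {0}, take 0 (2->0 ok)
  t11 'z' -> {2,3}, take 2 (0->2 ok)
  t12 'x' -> {1}, take 1 (2->1 ok)
  t13 'x' -> {1}, take 1 (1->1 ok)
  t14 'z' -> {2,3}, take 3 (1->3 ok)
  t15 'y' -> {0}, take 0 (3->0 ok)
  t16 'z' -> {2,3}, take 3 (0->3 ok)
  t17 'z' -> {2,3}, take 2 (3->2 ok)
  t18 'y' -> {0}, take 0 (2->0 ok)
  t19 'y' -> {0}, take 0 (0->0 ok)
  t20 'z' -> {2,3}, take 3 (0->3 ok)
  t21 'y' -> {0}, take 0 (3->0 ok)
  t22 'z' -> {2,3}, take 3 (0->3 ok)

0,3,0,3,0,3,0,2,3,2,0,2,1,1,3,0,3,2,0,0,3,0,3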